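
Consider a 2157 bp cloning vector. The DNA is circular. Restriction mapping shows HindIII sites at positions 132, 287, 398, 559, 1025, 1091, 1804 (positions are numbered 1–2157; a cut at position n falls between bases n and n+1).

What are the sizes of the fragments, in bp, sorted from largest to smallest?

Circular molecule, 7 cuts → 7 fragments:
  287 − 132 = 155 bp
  398 − 287 = 111 bp
  559 − 398 = 161 bp
  1025 − 559 = 466 bp
  1091 − 1025 = 66 bp
  1804 − 1091 = 713 bp
  wrap: 2157 − 1804 + 132 = 485 bp
Sorted largest to smallest: 713, 485, 466, 161, 155, 111, 66 bp.

713, 485, 466, 161, 155, 111, 66 bp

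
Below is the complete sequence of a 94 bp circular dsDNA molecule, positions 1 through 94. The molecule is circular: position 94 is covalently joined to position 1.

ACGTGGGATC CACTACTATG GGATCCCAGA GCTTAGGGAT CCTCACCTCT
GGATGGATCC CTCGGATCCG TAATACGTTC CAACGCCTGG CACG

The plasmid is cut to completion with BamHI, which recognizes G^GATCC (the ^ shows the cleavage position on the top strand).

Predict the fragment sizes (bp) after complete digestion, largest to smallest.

36, 18, 16, 15, 9 bp

BamHI sites (GGATCC) start at positions 6, 21, 37, 55, 64.
BamHI cuts after the first base of each site, so after positions 6, 21, 37, 55, 64.
Circular molecule, 5 cuts → 5 fragments:
  7–21 → 15 bp
  22–37 → 16 bp
  38–55 → 18 bp
  56–64 → 9 bp
  65–94 then 1–6 → 30 + 6 = 36 bp
Sorted largest to smallest: 36, 18, 16, 15, 9 bp.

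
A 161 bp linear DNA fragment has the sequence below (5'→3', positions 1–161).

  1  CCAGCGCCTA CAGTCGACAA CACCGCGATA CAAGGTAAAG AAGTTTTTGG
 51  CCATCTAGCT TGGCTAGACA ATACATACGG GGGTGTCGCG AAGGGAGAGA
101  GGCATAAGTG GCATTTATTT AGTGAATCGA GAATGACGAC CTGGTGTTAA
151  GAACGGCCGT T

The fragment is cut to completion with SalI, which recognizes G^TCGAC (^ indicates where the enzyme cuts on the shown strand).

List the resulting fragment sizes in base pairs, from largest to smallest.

The SalI site (GTCGAC) starts at position 13.
SalI cuts after the first base of each site, so after position 13.
Linear molecule, 1 cut → 2 fragments:
  1–13 → 13 bp
  14–161 → 148 bp
Sorted largest to smallest: 148, 13 bp.

148, 13 bp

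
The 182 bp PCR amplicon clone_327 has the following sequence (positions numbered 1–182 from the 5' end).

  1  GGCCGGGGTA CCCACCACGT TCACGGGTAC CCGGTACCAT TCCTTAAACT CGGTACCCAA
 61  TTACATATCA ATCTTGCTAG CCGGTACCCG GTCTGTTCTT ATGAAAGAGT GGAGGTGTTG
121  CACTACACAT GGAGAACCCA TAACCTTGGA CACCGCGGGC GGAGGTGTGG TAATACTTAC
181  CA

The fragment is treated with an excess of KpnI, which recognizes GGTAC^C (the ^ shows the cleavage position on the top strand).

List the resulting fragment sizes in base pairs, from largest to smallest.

KpnI sites (GGTACC) start at positions 7, 26, 33, 52, 83.
KpnI cuts after base 5 of each site (before the last base), so after positions 11, 30, 37, 56, 87.
Linear molecule, 5 cuts → 6 fragments:
  1–11 → 11 bp
  12–30 → 19 bp
  31–37 → 7 bp
  38–56 → 19 bp
  57–87 → 31 bp
  88–182 → 95 bp
Sorted largest to smallest: 95, 31, 19, 19, 11, 7 bp.

95, 31, 19, 19, 11, 7 bp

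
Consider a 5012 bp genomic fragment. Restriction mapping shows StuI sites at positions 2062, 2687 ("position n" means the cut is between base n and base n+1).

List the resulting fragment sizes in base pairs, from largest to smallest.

2325, 2062, 625 bp

Linear molecule, 2 cuts → 3 fragments:
  2062 − 0 = 2062 bp
  2687 − 2062 = 625 bp
  5012 − 2687 = 2325 bp
Sorted largest to smallest: 2325, 2062, 625 bp.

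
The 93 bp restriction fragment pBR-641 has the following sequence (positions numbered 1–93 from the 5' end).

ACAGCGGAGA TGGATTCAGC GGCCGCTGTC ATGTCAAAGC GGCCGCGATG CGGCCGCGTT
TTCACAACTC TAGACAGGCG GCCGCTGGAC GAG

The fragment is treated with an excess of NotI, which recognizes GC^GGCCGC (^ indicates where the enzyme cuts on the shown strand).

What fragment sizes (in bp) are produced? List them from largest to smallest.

NotI sites (GCGGCCGC) start at positions 19, 39, 50, 78.
NotI cuts after base 2 of each site, so after positions 20, 40, 51, 79.
Linear molecule, 4 cuts → 5 fragments:
  1–20 → 20 bp
  21–40 → 20 bp
  41–51 → 11 bp
  52–79 → 28 bp
  80–93 → 14 bp
Sorted largest to smallest: 28, 20, 20, 14, 11 bp.

28, 20, 20, 14, 11 bp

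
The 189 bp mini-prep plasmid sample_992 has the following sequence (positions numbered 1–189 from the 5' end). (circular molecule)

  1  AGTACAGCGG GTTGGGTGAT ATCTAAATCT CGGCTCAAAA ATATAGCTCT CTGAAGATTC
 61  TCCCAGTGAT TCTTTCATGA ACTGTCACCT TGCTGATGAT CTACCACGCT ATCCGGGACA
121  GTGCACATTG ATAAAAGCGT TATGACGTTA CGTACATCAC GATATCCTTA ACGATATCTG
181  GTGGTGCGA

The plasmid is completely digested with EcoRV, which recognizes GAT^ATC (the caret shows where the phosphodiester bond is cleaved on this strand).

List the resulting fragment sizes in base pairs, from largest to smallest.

EcoRV sites (GATATC) start at positions 18, 161, 173.
EcoRV cuts after base 3 of each site, so after positions 20, 163, 175.
Circular molecule, 3 cuts → 3 fragments:
  21–163 → 143 bp
  164–175 → 12 bp
  176–189 then 1–20 → 14 + 20 = 34 bp
Sorted largest to smallest: 143, 34, 12 bp.

143, 34, 12 bp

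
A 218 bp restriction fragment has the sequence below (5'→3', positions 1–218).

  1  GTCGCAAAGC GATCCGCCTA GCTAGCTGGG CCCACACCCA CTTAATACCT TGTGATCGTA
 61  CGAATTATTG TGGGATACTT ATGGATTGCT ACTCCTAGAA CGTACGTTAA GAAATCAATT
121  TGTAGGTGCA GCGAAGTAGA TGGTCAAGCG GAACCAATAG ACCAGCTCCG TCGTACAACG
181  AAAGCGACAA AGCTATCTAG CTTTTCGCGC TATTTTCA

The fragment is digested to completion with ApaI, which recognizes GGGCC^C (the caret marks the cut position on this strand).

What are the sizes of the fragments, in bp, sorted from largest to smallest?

186, 32 bp

The ApaI site (GGGCCC) starts at position 28.
ApaI cuts after base 5 of each site (before the last base), so after position 32.
Linear molecule, 1 cut → 2 fragments:
  1–32 → 32 bp
  33–218 → 186 bp
Sorted largest to smallest: 186, 32 bp.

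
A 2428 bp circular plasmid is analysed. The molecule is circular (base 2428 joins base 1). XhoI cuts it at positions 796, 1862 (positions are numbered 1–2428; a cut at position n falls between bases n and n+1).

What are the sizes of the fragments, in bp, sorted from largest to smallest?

Circular molecule, 2 cuts → 2 fragments:
  1862 − 796 = 1066 bp
  wrap: 2428 − 1862 + 796 = 1362 bp
Sorted largest to smallest: 1362, 1066 bp.

1362, 1066 bp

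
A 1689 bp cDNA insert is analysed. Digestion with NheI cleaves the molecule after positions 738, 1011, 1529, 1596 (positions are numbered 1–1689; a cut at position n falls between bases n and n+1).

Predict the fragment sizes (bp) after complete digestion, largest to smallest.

738, 518, 273, 93, 67 bp

Linear molecule, 4 cuts → 5 fragments:
  738 − 0 = 738 bp
  1011 − 738 = 273 bp
  1529 − 1011 = 518 bp
  1596 − 1529 = 67 bp
  1689 − 1596 = 93 bp
Sorted largest to smallest: 738, 518, 273, 93, 67 bp.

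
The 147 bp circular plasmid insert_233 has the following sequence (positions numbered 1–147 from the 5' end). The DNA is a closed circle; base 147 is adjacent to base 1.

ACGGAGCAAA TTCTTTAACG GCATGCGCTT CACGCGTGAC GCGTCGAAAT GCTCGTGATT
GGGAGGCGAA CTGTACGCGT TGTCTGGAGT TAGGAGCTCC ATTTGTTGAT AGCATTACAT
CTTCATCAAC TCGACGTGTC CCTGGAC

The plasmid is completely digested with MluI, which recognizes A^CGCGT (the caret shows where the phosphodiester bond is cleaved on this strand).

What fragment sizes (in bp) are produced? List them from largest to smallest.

MluI sites (ACGCGT) start at positions 32, 39, 75.
MluI cuts after the first base of each site, so after positions 32, 39, 75.
Circular molecule, 3 cuts → 3 fragments:
  33–39 → 7 bp
  40–75 → 36 bp
  76–147 then 1–32 → 72 + 32 = 104 bp
Sorted largest to smallest: 104, 36, 7 bp.

104, 36, 7 bp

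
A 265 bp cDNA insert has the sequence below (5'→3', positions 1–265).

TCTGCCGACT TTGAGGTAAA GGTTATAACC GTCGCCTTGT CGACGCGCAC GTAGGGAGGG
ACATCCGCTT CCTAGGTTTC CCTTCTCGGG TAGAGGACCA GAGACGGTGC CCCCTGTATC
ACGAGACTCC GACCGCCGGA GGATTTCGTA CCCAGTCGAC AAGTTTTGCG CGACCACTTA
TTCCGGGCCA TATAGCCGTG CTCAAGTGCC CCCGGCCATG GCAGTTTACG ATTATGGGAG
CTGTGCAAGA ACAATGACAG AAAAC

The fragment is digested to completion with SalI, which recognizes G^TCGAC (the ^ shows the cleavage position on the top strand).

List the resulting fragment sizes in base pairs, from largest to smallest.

116, 110, 39 bp

SalI sites (GTCGAC) start at positions 39, 155.
SalI cuts after the first base of each site, so after positions 39, 155.
Linear molecule, 2 cuts → 3 fragments:
  1–39 → 39 bp
  40–155 → 116 bp
  156–265 → 110 bp
Sorted largest to smallest: 116, 110, 39 bp.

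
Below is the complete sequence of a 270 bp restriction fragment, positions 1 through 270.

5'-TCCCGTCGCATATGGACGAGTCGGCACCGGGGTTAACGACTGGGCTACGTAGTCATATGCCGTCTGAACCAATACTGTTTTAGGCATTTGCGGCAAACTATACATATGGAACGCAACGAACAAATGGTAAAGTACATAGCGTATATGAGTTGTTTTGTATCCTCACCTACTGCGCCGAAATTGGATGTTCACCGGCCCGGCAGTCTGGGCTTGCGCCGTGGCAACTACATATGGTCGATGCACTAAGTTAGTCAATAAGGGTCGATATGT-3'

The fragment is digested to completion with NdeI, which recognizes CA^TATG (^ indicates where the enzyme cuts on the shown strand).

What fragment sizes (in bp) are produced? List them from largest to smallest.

NdeI sites (CATATG) start at positions 9, 54, 103, 228.
NdeI cuts after base 2 of each site, so after positions 10, 55, 104, 229.
Linear molecule, 4 cuts → 5 fragments:
  1–10 → 10 bp
  11–55 → 45 bp
  56–104 → 49 bp
  105–229 → 125 bp
  230–270 → 41 bp
Sorted largest to smallest: 125, 49, 45, 41, 10 bp.

125, 49, 45, 41, 10 bp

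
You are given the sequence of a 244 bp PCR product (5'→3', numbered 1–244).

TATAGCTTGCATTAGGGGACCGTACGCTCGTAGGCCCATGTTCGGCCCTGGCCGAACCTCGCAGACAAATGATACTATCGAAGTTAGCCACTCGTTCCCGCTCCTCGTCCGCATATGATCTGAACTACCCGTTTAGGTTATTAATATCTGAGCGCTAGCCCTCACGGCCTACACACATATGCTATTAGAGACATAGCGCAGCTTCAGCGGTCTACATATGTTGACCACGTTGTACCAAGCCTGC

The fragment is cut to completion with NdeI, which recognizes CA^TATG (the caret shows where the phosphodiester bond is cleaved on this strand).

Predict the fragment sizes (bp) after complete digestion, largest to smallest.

NdeI sites (CATATG) start at positions 112, 176, 215.
NdeI cuts after base 2 of each site, so after positions 113, 177, 216.
Linear molecule, 3 cuts → 4 fragments:
  1–113 → 113 bp
  114–177 → 64 bp
  178–216 → 39 bp
  217–244 → 28 bp
Sorted largest to smallest: 113, 64, 39, 28 bp.

113, 64, 39, 28 bp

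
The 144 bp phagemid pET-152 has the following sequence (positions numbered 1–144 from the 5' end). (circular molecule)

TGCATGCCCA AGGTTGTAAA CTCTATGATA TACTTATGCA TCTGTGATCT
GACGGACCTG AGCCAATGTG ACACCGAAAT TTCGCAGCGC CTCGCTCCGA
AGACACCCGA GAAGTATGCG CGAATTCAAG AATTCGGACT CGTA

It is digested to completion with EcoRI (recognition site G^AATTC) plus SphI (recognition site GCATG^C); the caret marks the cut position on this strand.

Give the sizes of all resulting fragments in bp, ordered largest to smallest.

116, 20, 8 bp

EcoRI sites (GAATTC) start at positions 122, 130.
EcoRI cuts after the first base of each site, so after positions 122, 130.
The SphI site (GCATGC) starts at position 2.
SphI cuts after base 5 of each site (before the last base), so after position 6.
Combined cut positions: 6, 122, 130.
Circular molecule, 3 cuts → 3 fragments:
  7–122 → 116 bp
  123–130 → 8 bp
  131–144 then 1–6 → 14 + 6 = 20 bp
Sorted largest to smallest: 116, 20, 8 bp.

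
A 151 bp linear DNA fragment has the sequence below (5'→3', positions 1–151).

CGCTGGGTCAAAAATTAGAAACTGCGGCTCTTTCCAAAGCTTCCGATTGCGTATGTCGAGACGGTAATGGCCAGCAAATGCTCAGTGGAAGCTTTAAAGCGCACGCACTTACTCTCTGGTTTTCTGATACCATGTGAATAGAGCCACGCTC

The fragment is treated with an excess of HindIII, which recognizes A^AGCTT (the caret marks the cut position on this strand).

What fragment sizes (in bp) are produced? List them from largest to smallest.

62, 52, 37 bp

HindIII sites (AAGCTT) start at positions 37, 89.
HindIII cuts after the first base of each site, so after positions 37, 89.
Linear molecule, 2 cuts → 3 fragments:
  1–37 → 37 bp
  38–89 → 52 bp
  90–151 → 62 bp
Sorted largest to smallest: 62, 52, 37 bp.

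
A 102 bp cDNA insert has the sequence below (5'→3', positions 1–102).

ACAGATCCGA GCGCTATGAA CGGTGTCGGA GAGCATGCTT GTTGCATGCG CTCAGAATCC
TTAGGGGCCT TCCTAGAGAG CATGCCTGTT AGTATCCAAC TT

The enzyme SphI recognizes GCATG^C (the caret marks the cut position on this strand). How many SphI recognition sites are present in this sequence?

GCATGC occurs starting at positions 33, 44, 80.
SphI cuts at 3 sites.

3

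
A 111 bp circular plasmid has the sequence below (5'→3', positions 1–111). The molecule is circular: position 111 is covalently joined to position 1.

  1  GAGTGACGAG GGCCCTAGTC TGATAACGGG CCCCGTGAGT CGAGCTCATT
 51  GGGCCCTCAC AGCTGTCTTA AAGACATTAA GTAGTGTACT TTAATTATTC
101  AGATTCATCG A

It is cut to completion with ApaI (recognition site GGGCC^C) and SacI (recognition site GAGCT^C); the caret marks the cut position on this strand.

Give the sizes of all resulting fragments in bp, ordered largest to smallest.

ApaI sites (GGGCCC) start at positions 10, 28, 51.
ApaI cuts after base 5 of each site (before the last base), so after positions 14, 32, 55.
The SacI site (GAGCTC) starts at position 42.
SacI cuts after base 5 of each site (before the last base), so after position 46.
Combined cut positions: 14, 32, 46, 55.
Circular molecule, 4 cuts → 4 fragments:
  15–32 → 18 bp
  33–46 → 14 bp
  47–55 → 9 bp
  56–111 then 1–14 → 56 + 14 = 70 bp
Sorted largest to smallest: 70, 18, 14, 9 bp.

70, 18, 14, 9 bp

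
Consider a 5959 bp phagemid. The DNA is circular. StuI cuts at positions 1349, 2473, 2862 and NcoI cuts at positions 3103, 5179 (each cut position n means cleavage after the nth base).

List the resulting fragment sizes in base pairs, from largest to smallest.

2129, 2076, 1124, 389, 241 bp

Combined cut positions (sorted): 1349, 2473, 2862, 3103, 5179.
Circular molecule, 5 cuts → 5 fragments:
  2473 − 1349 = 1124 bp
  2862 − 2473 = 389 bp
  3103 − 2862 = 241 bp
  5179 − 3103 = 2076 bp
  wrap: 5959 − 5179 + 1349 = 2129 bp
Sorted largest to smallest: 2129, 2076, 1124, 389, 241 bp.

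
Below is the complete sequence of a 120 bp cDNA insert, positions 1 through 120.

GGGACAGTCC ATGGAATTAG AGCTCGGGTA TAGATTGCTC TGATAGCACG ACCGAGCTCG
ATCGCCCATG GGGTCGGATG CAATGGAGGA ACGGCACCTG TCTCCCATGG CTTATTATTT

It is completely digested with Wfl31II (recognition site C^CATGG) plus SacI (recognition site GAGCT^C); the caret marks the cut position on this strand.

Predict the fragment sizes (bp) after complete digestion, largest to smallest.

Wfl31II sites (CCATGG) start at positions 9, 66, 105.
Wfl31II cuts after the first base of each site, so after positions 9, 66, 105.
SacI sites (GAGCTC) start at positions 20, 54.
SacI cuts after base 5 of each site (before the last base), so after positions 24, 58.
Combined cut positions: 9, 24, 58, 66, 105.
Linear molecule, 5 cuts → 6 fragments:
  1–9 → 9 bp
  10–24 → 15 bp
  25–58 → 34 bp
  59–66 → 8 bp
  67–105 → 39 bp
  106–120 → 15 bp
Sorted largest to smallest: 39, 34, 15, 15, 9, 8 bp.

39, 34, 15, 15, 9, 8 bp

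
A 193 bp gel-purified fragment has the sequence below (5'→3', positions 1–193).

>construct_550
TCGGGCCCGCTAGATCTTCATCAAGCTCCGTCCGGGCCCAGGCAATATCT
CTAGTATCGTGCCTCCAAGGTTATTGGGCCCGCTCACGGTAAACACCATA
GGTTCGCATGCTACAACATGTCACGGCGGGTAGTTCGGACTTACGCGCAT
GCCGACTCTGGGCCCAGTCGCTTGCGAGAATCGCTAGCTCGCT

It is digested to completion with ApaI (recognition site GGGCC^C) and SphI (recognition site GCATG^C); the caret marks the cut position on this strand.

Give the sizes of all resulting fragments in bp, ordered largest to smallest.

ApaI sites (GGGCCC) start at positions 3, 34, 76, 160.
ApaI cuts after base 5 of each site (before the last base), so after positions 7, 38, 80, 164.
SphI sites (GCATGC) start at positions 106, 147.
SphI cuts after base 5 of each site (before the last base), so after positions 110, 151.
Combined cut positions: 7, 38, 80, 110, 151, 164.
Linear molecule, 6 cuts → 7 fragments:
  1–7 → 7 bp
  8–38 → 31 bp
  39–80 → 42 bp
  81–110 → 30 bp
  111–151 → 41 bp
  152–164 → 13 bp
  165–193 → 29 bp
Sorted largest to smallest: 42, 41, 31, 30, 29, 13, 7 bp.

42, 41, 31, 30, 29, 13, 7 bp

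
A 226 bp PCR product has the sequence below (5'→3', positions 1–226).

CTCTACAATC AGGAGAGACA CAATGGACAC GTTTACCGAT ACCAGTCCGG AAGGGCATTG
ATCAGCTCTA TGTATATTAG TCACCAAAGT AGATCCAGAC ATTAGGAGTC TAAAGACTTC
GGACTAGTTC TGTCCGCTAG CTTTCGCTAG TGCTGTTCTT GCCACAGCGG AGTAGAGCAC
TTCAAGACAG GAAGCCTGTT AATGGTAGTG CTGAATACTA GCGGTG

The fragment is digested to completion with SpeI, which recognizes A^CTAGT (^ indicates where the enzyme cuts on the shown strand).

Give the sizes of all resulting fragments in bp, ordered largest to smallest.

The SpeI site (ACTAGT) starts at position 123.
SpeI cuts after the first base of each site, so after position 123.
Linear molecule, 1 cut → 2 fragments:
  1–123 → 123 bp
  124–226 → 103 bp
Sorted largest to smallest: 123, 103 bp.

123, 103 bp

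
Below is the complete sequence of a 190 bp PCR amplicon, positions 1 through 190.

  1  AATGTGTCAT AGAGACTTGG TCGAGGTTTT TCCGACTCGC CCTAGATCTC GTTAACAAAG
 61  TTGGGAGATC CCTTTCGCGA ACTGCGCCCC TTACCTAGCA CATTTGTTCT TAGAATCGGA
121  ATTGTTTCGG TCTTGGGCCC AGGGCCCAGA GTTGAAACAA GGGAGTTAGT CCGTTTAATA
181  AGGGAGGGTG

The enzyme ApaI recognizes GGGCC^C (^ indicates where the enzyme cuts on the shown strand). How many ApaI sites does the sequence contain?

2

GGGCCC occurs starting at positions 135, 142.
ApaI cuts at 2 sites.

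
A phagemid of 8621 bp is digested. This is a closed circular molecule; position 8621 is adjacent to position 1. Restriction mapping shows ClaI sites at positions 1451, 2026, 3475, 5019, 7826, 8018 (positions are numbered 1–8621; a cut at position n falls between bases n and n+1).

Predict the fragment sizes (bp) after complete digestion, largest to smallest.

Circular molecule, 6 cuts → 6 fragments:
  2026 − 1451 = 575 bp
  3475 − 2026 = 1449 bp
  5019 − 3475 = 1544 bp
  7826 − 5019 = 2807 bp
  8018 − 7826 = 192 bp
  wrap: 8621 − 8018 + 1451 = 2054 bp
Sorted largest to smallest: 2807, 2054, 1544, 1449, 575, 192 bp.

2807, 2054, 1544, 1449, 575, 192 bp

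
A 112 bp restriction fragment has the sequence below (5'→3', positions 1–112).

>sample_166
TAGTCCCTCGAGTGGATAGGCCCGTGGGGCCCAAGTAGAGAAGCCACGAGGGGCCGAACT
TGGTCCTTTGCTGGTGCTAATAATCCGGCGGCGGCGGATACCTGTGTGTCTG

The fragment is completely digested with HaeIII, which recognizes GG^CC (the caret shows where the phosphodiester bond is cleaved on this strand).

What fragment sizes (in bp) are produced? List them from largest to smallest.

HaeIII sites (GGCC) start at positions 19, 28, 52.
HaeIII cuts after base 2 of each site, so after positions 20, 29, 53.
Linear molecule, 3 cuts → 4 fragments:
  1–20 → 20 bp
  21–29 → 9 bp
  30–53 → 24 bp
  54–112 → 59 bp
Sorted largest to smallest: 59, 24, 20, 9 bp.

59, 24, 20, 9 bp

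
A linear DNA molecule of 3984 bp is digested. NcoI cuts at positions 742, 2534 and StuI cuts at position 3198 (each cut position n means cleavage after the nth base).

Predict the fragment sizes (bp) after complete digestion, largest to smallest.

Combined cut positions (sorted): 742, 2534, 3198.
Linear molecule, 3 cuts → 4 fragments:
  742 − 0 = 742 bp
  2534 − 742 = 1792 bp
  3198 − 2534 = 664 bp
  3984 − 3198 = 786 bp
Sorted largest to smallest: 1792, 786, 742, 664 bp.

1792, 786, 742, 664 bp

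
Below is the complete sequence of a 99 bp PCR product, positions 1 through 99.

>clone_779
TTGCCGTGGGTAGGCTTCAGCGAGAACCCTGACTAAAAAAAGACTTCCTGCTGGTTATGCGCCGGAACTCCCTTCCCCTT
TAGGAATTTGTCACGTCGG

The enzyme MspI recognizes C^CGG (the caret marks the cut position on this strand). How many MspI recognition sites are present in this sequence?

CCGG occurs starting at position 62.
MspI cuts at 1 site.

1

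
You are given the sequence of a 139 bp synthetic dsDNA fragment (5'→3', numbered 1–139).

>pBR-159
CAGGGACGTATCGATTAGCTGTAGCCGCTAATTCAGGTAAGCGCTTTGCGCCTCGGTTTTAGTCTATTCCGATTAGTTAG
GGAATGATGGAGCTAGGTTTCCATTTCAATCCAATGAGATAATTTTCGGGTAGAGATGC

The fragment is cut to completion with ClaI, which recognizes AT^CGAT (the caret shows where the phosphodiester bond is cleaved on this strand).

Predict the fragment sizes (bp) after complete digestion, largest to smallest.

128, 11 bp

The ClaI site (ATCGAT) starts at position 10.
ClaI cuts after base 2 of each site, so after position 11.
Linear molecule, 1 cut → 2 fragments:
  1–11 → 11 bp
  12–139 → 128 bp
Sorted largest to smallest: 128, 11 bp.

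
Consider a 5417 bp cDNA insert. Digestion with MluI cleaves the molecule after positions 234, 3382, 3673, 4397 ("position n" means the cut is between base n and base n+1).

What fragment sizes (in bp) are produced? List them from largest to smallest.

3148, 1020, 724, 291, 234 bp

Linear molecule, 4 cuts → 5 fragments:
  234 − 0 = 234 bp
  3382 − 234 = 3148 bp
  3673 − 3382 = 291 bp
  4397 − 3673 = 724 bp
  5417 − 4397 = 1020 bp
Sorted largest to smallest: 3148, 1020, 724, 291, 234 bp.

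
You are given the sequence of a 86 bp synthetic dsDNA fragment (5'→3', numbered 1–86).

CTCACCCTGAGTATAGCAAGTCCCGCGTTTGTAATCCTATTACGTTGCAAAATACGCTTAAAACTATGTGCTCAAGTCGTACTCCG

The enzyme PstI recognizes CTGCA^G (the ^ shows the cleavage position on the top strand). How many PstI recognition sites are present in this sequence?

0

No occurrence of CTGCAG is present in the sequence.
PstI does not cut: 0 sites.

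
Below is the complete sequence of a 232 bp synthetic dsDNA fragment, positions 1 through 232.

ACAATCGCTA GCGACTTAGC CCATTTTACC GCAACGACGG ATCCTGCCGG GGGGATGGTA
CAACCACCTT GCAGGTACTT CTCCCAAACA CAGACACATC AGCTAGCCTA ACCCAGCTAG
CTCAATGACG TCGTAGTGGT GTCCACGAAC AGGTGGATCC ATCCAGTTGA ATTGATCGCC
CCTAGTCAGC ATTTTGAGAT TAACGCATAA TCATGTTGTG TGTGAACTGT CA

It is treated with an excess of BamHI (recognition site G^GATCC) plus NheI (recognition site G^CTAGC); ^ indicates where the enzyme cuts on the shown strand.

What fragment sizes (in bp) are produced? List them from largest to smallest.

77, 63, 39, 32, 14, 7 bp

BamHI sites (GGATCC) start at positions 39, 155.
BamHI cuts after the first base of each site, so after positions 39, 155.
NheI sites (GCTAGC) start at positions 7, 102, 116.
NheI cuts after the first base of each site, so after positions 7, 102, 116.
Combined cut positions: 7, 39, 102, 116, 155.
Linear molecule, 5 cuts → 6 fragments:
  1–7 → 7 bp
  8–39 → 32 bp
  40–102 → 63 bp
  103–116 → 14 bp
  117–155 → 39 bp
  156–232 → 77 bp
Sorted largest to smallest: 77, 63, 39, 32, 14, 7 bp.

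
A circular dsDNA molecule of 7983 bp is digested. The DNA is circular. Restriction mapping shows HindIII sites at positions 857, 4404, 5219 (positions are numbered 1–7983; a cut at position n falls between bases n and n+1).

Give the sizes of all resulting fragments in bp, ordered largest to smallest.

3621, 3547, 815 bp

Circular molecule, 3 cuts → 3 fragments:
  4404 − 857 = 3547 bp
  5219 − 4404 = 815 bp
  wrap: 7983 − 5219 + 857 = 3621 bp
Sorted largest to smallest: 3621, 3547, 815 bp.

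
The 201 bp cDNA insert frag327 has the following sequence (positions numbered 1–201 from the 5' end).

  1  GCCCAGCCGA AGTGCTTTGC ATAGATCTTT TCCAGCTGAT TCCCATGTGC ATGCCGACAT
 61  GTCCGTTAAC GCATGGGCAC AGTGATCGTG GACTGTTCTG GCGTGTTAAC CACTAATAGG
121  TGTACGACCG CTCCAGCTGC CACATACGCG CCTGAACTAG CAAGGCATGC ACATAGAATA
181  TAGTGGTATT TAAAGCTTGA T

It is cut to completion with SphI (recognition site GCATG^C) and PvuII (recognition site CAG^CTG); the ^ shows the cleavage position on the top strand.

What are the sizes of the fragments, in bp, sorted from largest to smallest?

83, 35, 33, 32, 18 bp

SphI sites (GCATGC) start at positions 49, 165.
SphI cuts after base 5 of each site (before the last base), so after positions 53, 169.
PvuII sites (CAGCTG) start at positions 33, 134.
PvuII cuts after base 3 of each site, so after positions 35, 136.
Combined cut positions: 35, 53, 136, 169.
Linear molecule, 4 cuts → 5 fragments:
  1–35 → 35 bp
  36–53 → 18 bp
  54–136 → 83 bp
  137–169 → 33 bp
  170–201 → 32 bp
Sorted largest to smallest: 83, 35, 33, 32, 18 bp.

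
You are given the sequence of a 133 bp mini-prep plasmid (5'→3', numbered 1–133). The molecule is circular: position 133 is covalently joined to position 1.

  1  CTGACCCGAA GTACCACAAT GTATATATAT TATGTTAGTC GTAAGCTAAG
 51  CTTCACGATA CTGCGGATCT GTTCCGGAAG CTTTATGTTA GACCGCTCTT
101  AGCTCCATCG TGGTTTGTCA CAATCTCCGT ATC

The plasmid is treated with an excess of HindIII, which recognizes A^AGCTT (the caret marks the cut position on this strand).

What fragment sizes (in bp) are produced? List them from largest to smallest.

103, 30 bp

HindIII sites (AAGCTT) start at positions 48, 78.
HindIII cuts after the first base of each site, so after positions 48, 78.
Circular molecule, 2 cuts → 2 fragments:
  49–78 → 30 bp
  79–133 then 1–48 → 55 + 48 = 103 bp
Sorted largest to smallest: 103, 30 bp.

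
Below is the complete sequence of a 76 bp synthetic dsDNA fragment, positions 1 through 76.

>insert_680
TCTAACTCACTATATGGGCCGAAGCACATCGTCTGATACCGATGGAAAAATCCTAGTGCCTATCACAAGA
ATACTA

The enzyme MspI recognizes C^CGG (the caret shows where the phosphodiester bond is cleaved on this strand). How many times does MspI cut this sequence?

0

No occurrence of CCGG is present in the sequence.
MspI does not cut: 0 sites.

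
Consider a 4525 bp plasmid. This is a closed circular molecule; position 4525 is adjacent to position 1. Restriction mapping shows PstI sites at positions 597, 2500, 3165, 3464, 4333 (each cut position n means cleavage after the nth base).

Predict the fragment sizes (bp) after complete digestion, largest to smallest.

Circular molecule, 5 cuts → 5 fragments:
  2500 − 597 = 1903 bp
  3165 − 2500 = 665 bp
  3464 − 3165 = 299 bp
  4333 − 3464 = 869 bp
  wrap: 4525 − 4333 + 597 = 789 bp
Sorted largest to smallest: 1903, 869, 789, 665, 299 bp.

1903, 869, 789, 665, 299 bp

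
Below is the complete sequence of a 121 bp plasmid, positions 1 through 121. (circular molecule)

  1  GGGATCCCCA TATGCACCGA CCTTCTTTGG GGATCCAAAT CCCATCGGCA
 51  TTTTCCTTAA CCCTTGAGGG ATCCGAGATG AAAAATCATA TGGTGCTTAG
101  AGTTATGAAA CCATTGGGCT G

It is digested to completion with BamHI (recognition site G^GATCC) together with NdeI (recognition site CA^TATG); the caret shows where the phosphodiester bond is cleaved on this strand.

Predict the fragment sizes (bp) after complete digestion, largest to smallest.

38, 35, 21, 19, 8 bp

BamHI sites (GGATCC) start at positions 2, 31, 69.
BamHI cuts after the first base of each site, so after positions 2, 31, 69.
NdeI sites (CATATG) start at positions 9, 87.
NdeI cuts after base 2 of each site, so after positions 10, 88.
Combined cut positions: 2, 10, 31, 69, 88.
Circular molecule, 5 cuts → 5 fragments:
  3–10 → 8 bp
  11–31 → 21 bp
  32–69 → 38 bp
  70–88 → 19 bp
  89–121 then 1–2 → 33 + 2 = 35 bp
Sorted largest to smallest: 38, 35, 21, 19, 8 bp.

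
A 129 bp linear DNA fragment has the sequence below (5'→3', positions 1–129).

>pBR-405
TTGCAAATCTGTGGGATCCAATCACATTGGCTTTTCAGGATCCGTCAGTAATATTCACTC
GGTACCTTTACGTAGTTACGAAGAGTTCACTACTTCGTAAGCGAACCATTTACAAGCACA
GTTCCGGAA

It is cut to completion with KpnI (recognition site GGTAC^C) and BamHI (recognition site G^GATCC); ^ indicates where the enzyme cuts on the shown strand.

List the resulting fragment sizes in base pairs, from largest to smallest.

The KpnI site (GGTACC) starts at position 61.
KpnI cuts after base 5 of each site (before the last base), so after position 65.
BamHI sites (GGATCC) start at positions 14, 38.
BamHI cuts after the first base of each site, so after positions 14, 38.
Combined cut positions: 14, 38, 65.
Linear molecule, 3 cuts → 4 fragments:
  1–14 → 14 bp
  15–38 → 24 bp
  39–65 → 27 bp
  66–129 → 64 bp
Sorted largest to smallest: 64, 27, 24, 14 bp.

64, 27, 24, 14 bp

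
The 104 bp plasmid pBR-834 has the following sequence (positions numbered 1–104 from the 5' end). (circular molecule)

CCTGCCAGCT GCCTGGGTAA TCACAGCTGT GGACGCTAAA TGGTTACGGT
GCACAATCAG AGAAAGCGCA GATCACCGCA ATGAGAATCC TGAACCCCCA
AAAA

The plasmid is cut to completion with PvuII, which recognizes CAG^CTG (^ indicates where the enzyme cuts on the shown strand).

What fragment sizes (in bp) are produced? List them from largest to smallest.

86, 18 bp

PvuII sites (CAGCTG) start at positions 6, 24.
PvuII cuts after base 3 of each site, so after positions 8, 26.
Circular molecule, 2 cuts → 2 fragments:
  9–26 → 18 bp
  27–104 then 1–8 → 78 + 8 = 86 bp
Sorted largest to smallest: 86, 18 bp.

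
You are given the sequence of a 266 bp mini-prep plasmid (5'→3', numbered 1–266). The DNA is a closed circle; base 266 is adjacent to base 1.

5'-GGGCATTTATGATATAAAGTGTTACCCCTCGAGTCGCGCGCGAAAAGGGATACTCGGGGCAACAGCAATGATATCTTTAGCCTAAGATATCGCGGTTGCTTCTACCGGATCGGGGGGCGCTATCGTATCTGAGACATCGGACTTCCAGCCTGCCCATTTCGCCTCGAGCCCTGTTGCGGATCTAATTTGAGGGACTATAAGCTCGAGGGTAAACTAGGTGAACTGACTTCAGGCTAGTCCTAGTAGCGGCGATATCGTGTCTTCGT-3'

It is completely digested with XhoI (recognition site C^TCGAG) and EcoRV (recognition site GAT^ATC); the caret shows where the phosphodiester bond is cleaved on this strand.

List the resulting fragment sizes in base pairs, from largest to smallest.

75, 51, 44, 41, 39, 16 bp

XhoI sites (CTCGAG) start at positions 28, 163, 202.
XhoI cuts after the first base of each site, so after positions 28, 163, 202.
EcoRV sites (GATATC) start at positions 70, 86, 251.
EcoRV cuts after base 3 of each site, so after positions 72, 88, 253.
Combined cut positions: 28, 72, 88, 163, 202, 253.
Circular molecule, 6 cuts → 6 fragments:
  29–72 → 44 bp
  73–88 → 16 bp
  89–163 → 75 bp
  164–202 → 39 bp
  203–253 → 51 bp
  254–266 then 1–28 → 13 + 28 = 41 bp
Sorted largest to smallest: 75, 51, 44, 41, 39, 16 bp.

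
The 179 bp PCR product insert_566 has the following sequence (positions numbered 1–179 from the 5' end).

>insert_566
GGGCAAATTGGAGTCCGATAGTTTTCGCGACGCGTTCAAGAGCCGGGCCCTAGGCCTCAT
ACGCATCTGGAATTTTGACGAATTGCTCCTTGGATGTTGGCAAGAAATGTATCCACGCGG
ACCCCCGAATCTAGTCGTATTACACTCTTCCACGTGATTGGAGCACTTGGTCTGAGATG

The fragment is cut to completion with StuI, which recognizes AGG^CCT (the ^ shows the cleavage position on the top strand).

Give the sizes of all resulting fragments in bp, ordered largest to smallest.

125, 54 bp

The StuI site (AGGCCT) starts at position 52.
StuI cuts after base 3 of each site, so after position 54.
Linear molecule, 1 cut → 2 fragments:
  1–54 → 54 bp
  55–179 → 125 bp
Sorted largest to smallest: 125, 54 bp.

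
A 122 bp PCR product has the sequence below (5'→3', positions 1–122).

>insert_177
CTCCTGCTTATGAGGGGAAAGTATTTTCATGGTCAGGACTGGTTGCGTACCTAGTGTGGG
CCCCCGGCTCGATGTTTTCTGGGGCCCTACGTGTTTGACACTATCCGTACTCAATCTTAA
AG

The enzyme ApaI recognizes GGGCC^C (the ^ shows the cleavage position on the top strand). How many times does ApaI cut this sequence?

GGGCCC occurs starting at positions 58, 82.
ApaI cuts at 2 sites.

2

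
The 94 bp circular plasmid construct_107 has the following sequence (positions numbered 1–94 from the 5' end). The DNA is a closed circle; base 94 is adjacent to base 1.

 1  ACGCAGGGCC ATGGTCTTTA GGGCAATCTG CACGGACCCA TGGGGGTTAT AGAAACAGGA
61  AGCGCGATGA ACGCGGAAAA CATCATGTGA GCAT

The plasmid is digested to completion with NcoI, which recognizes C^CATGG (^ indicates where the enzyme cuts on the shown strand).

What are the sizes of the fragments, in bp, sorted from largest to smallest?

65, 29 bp

NcoI sites (CCATGG) start at positions 9, 38.
NcoI cuts after the first base of each site, so after positions 9, 38.
Circular molecule, 2 cuts → 2 fragments:
  10–38 → 29 bp
  39–94 then 1–9 → 56 + 9 = 65 bp
Sorted largest to smallest: 65, 29 bp.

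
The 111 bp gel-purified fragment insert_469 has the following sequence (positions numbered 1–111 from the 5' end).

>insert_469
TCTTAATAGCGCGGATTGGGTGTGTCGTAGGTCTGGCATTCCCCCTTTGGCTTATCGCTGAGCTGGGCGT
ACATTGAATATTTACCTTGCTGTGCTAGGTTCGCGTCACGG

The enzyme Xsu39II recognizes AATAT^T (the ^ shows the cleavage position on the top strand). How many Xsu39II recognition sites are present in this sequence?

1

AATATT occurs starting at position 77.
Xsu39II cuts at 1 site.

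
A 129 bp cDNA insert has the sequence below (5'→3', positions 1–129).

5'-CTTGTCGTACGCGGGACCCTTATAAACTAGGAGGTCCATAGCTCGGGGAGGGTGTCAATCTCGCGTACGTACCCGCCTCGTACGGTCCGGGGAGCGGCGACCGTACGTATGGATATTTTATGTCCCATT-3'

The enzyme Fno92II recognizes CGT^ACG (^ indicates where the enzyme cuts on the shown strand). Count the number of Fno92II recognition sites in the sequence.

CGTACG occurs starting at positions 6, 64, 79, 102.
Fno92II cuts at 4 sites.

4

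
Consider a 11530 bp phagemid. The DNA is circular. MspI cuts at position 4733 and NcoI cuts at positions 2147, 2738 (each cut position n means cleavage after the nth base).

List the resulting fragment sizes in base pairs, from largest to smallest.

Combined cut positions (sorted): 2147, 2738, 4733.
Circular molecule, 3 cuts → 3 fragments:
  2738 − 2147 = 591 bp
  4733 − 2738 = 1995 bp
  wrap: 11530 − 4733 + 2147 = 8944 bp
Sorted largest to smallest: 8944, 1995, 591 bp.

8944, 1995, 591 bp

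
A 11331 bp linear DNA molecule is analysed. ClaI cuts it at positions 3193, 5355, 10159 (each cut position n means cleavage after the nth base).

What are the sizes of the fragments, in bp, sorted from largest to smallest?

4804, 3193, 2162, 1172 bp

Linear molecule, 3 cuts → 4 fragments:
  3193 − 0 = 3193 bp
  5355 − 3193 = 2162 bp
  10159 − 5355 = 4804 bp
  11331 − 10159 = 1172 bp
Sorted largest to smallest: 4804, 3193, 2162, 1172 bp.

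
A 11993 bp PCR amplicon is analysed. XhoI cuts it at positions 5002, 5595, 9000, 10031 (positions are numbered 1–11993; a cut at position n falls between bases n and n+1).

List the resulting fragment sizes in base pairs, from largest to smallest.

Linear molecule, 4 cuts → 5 fragments:
  5002 − 0 = 5002 bp
  5595 − 5002 = 593 bp
  9000 − 5595 = 3405 bp
  10031 − 9000 = 1031 bp
  11993 − 10031 = 1962 bp
Sorted largest to smallest: 5002, 3405, 1962, 1031, 593 bp.

5002, 3405, 1962, 1031, 593 bp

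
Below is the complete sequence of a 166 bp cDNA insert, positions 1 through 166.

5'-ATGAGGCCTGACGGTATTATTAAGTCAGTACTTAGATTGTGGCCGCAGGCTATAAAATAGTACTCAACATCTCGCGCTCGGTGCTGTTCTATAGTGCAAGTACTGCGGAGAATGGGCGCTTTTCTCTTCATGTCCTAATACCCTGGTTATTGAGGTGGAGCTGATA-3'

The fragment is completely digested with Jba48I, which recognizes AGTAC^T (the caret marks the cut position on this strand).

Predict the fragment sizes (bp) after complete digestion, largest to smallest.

Jba48I sites (AGTACT) start at positions 27, 59, 99.
Jba48I cuts after base 5 of each site (before the last base), so after positions 31, 63, 103.
Linear molecule, 3 cuts → 4 fragments:
  1–31 → 31 bp
  32–63 → 32 bp
  64–103 → 40 bp
  104–166 → 63 bp
Sorted largest to smallest: 63, 40, 32, 31 bp.

63, 40, 32, 31 bp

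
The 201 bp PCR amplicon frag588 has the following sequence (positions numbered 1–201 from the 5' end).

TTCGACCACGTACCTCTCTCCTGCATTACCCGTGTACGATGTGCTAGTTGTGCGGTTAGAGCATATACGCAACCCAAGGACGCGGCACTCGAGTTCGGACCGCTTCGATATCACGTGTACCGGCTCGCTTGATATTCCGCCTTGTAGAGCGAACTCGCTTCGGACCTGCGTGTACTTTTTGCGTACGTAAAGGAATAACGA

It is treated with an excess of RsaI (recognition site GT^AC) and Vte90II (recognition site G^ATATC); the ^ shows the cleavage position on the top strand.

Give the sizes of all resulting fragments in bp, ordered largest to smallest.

RsaI sites (GTAC) start at positions 10, 34, 117, 172, 183.
RsaI cuts after base 2 of each site, so after positions 11, 35, 118, 173, 184.
The Vte90II site (GATATC) starts at position 107.
Vte90II cuts after the first base of each site, so after position 107.
Combined cut positions: 11, 35, 107, 118, 173, 184.
Linear molecule, 6 cuts → 7 fragments:
  1–11 → 11 bp
  12–35 → 24 bp
  36–107 → 72 bp
  108–118 → 11 bp
  119–173 → 55 bp
  174–184 → 11 bp
  185–201 → 17 bp
Sorted largest to smallest: 72, 55, 24, 17, 11, 11, 11 bp.

72, 55, 24, 17, 11, 11, 11 bp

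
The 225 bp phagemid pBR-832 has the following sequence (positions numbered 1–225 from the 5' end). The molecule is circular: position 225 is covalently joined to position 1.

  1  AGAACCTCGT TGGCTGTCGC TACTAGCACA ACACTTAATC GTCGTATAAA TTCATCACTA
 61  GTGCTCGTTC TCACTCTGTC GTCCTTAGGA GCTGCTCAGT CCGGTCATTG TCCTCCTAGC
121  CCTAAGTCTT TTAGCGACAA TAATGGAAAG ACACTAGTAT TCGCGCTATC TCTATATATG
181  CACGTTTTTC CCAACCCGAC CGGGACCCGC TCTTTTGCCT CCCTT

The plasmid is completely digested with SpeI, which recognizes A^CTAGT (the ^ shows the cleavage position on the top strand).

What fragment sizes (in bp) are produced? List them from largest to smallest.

SpeI sites (ACTAGT) start at positions 57, 153.
SpeI cuts after the first base of each site, so after positions 57, 153.
Circular molecule, 2 cuts → 2 fragments:
  58–153 → 96 bp
  154–225 then 1–57 → 72 + 57 = 129 bp
Sorted largest to smallest: 129, 96 bp.

129, 96 bp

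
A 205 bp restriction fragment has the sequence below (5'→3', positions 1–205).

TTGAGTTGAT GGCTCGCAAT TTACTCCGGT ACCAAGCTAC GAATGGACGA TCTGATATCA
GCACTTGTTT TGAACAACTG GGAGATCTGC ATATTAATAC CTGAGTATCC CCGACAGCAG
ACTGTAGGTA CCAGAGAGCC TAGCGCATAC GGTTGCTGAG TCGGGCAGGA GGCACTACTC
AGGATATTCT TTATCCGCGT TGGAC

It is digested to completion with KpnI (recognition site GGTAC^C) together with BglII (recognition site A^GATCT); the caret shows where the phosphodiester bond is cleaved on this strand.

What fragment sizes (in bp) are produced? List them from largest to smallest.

74, 51, 48, 32 bp

KpnI sites (GGTACC) start at positions 28, 127.
KpnI cuts after base 5 of each site (before the last base), so after positions 32, 131.
The BglII site (AGATCT) starts at position 83.
BglII cuts after the first base of each site, so after position 83.
Combined cut positions: 32, 83, 131.
Linear molecule, 3 cuts → 4 fragments:
  1–32 → 32 bp
  33–83 → 51 bp
  84–131 → 48 bp
  132–205 → 74 bp
Sorted largest to smallest: 74, 51, 48, 32 bp.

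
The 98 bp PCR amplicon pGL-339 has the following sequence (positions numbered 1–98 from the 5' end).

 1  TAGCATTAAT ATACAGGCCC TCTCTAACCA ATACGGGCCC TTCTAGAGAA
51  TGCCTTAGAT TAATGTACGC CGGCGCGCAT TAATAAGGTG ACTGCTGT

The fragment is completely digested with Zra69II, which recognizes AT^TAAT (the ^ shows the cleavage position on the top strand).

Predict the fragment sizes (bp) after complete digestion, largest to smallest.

54, 20, 18, 6 bp

Zra69II sites (ATTAAT) start at positions 5, 59, 79.
Zra69II cuts after base 2 of each site, so after positions 6, 60, 80.
Linear molecule, 3 cuts → 4 fragments:
  1–6 → 6 bp
  7–60 → 54 bp
  61–80 → 20 bp
  81–98 → 18 bp
Sorted largest to smallest: 54, 20, 18, 6 bp.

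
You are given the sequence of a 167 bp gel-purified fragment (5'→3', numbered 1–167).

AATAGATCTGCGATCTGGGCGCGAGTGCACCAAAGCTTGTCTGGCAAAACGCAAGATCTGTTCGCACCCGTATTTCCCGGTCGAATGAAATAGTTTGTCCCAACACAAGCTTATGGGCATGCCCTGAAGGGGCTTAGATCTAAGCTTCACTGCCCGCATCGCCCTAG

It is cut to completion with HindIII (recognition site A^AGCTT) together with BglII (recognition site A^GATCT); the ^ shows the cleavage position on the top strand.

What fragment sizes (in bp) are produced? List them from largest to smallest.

HindIII sites (AAGCTT) start at positions 33, 107, 142.
HindIII cuts after the first base of each site, so after positions 33, 107, 142.
BglII sites (AGATCT) start at positions 4, 54, 136.
BglII cuts after the first base of each site, so after positions 4, 54, 136.
Combined cut positions: 4, 33, 54, 107, 136, 142.
Linear molecule, 6 cuts → 7 fragments:
  1–4 → 4 bp
  5–33 → 29 bp
  34–54 → 21 bp
  55–107 → 53 bp
  108–136 → 29 bp
  137–142 → 6 bp
  143–167 → 25 bp
Sorted largest to smallest: 53, 29, 29, 25, 21, 6, 4 bp.

53, 29, 29, 25, 21, 6, 4 bp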